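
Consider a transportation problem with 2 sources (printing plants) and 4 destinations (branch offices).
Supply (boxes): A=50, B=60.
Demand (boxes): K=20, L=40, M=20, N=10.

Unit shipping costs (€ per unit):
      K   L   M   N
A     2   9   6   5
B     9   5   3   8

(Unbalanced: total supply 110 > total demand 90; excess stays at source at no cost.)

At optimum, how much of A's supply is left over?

20

An optimal plan:
  A→K: 20 × €2 = €40
  A→N: 10 × €5 = €50
  B→L: 40 × €5 = €200
  B→M: 20 × €3 = €60
Total cost = €350.
A ships 30 of its 50, leaving 20.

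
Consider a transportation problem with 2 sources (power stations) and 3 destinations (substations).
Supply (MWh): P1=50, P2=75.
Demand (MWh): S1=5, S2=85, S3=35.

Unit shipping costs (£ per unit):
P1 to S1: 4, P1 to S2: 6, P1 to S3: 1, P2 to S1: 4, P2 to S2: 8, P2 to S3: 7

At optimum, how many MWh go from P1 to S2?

15

Optimal shipments:
  P1 to S2: 15 × £6 = £90
  P1 to S3: 35 × £1 = £35
  P2 to S1: 5 × £4 = £20
  P2 to S2: 70 × £8 = £560
Total cost = £705.
So P1→S2 carries 15 MWh.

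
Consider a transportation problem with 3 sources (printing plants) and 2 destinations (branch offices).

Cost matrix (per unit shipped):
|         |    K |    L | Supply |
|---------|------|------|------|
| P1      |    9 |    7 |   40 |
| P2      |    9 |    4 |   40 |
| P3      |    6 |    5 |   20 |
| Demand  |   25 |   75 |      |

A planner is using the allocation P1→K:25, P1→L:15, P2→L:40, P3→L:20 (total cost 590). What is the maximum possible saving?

Current plan cost = 25·9 + 15·7 + 40·4 + 20·5 = 590.
Optimal plan:
  P1 to K: 5 boxes
  P1 to L: 35 boxes
  P2 to L: 40 boxes
  P3 to K: 20 boxes
Optimal cost = 570.
Saving = 590 − 570 = 20.

20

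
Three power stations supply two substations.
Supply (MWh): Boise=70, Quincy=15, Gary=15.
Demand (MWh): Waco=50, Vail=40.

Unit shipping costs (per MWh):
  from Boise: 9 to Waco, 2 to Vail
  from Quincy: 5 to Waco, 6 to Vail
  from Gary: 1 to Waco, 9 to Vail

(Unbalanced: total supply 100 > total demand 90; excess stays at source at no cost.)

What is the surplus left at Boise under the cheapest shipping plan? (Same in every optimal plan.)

An optimal plan:
  Boise to Waco: 20 × 9 = 180
  Boise to Vail: 40 × 2 = 80
  Quincy to Waco: 15 × 5 = 75
  Gary to Waco: 15 × 1 = 15
Total cost = 350.
Boise ships 60 of its 70, leaving 10.

10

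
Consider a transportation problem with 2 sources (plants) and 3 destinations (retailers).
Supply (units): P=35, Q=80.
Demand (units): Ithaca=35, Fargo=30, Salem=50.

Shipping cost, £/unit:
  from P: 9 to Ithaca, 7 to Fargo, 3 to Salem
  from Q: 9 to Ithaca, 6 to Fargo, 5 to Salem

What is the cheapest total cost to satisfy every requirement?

675

One minimum-cost allocation:
  P→Salem: 35 × £3 = £105
  Q→Ithaca: 35 × £9 = £315
  Q→Fargo: 30 × £6 = £180
  Q→Salem: 15 × £5 = £75
Total = 105 + 315 + 180 + 75 = £675.
(Supply check: P ships 35; Q ships 80.)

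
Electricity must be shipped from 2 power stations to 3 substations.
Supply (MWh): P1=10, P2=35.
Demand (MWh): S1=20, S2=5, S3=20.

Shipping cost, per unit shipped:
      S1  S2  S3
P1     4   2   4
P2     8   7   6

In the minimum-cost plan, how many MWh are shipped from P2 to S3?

Solving gives:
  P1 to S1: 5 × 4 = 20
  P1 to S2: 5 × 2 = 10
  P2 to S1: 15 × 8 = 120
  P2 to S3: 20 × 6 = 120
Total cost = 270.
So P2→S3 carries 20 MWh.

20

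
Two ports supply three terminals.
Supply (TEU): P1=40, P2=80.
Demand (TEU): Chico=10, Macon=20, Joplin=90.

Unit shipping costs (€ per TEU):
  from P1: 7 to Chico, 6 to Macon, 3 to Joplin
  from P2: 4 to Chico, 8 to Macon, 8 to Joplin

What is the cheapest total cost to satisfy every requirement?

Optimal allocation:
  P1->Joplin: 40 × €3 = €120
  P2->Chico: 10 × €4 = €40
  P2->Macon: 20 × €8 = €160
  P2->Joplin: 50 × €8 = €400
Total = 120 + 40 + 160 + 400 = €720.
(Supply check: P1 ships 40; P2 ships 80.)

720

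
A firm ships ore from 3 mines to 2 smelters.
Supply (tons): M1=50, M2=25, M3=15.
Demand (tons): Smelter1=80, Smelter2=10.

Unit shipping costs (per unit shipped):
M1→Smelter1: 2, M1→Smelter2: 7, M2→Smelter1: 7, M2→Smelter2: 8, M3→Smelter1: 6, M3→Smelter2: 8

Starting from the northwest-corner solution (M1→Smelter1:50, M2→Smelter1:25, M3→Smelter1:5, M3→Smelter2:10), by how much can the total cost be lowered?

Current plan cost = 50·2 + 25·7 + 5·6 + 10·8 = 385.
Optimal plan:
  M1→Smelter1: 50 tons
  M2→Smelter1: 15 tons
  M2→Smelter2: 10 tons
  M3→Smelter1: 15 tons
Optimal cost = 375.
Saving = 385 − 375 = 10.

10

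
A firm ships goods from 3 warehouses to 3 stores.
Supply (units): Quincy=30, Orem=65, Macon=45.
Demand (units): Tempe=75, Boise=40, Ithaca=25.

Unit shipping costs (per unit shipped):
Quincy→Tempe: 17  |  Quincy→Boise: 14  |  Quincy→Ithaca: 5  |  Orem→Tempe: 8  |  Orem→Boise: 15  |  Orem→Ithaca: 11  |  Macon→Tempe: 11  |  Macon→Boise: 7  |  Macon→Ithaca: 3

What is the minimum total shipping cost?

1065

One minimum-cost allocation:
  Quincy→Tempe: 5 × 17 = 85
  Quincy→Ithaca: 25 × 5 = 125
  Orem→Tempe: 65 × 8 = 520
  Macon→Tempe: 5 × 11 = 55
  Macon→Boise: 40 × 7 = 280
Total = 85 + 125 + 520 + 55 + 280 = 1065.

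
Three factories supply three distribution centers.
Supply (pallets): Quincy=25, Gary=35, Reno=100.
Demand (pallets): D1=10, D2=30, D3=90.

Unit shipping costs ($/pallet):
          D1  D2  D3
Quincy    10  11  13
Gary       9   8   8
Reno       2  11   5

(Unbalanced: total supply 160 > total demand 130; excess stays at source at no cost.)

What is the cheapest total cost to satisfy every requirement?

710

An optimal shipping plan:
  Gary→D2: 30 pallets
  Reno→D1: 10 pallets
  Reno→D3: 90 pallets
Total cost = $710.
(Supply check: Quincy ships 0; Gary ships 30; Reno ships 100.)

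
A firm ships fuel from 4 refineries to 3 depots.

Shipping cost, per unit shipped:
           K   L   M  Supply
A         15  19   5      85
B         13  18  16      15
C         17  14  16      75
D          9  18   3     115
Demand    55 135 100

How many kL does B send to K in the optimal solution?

Optimal shipments:
  A→L: 45 × 19 = 855
  A→M: 40 × 5 = 200
  B→L: 15 × 18 = 270
  C→L: 75 × 14 = 1050
  D→K: 55 × 9 = 495
  D→M: 60 × 3 = 180
Total cost = 3050.
The route B→K is not used.

0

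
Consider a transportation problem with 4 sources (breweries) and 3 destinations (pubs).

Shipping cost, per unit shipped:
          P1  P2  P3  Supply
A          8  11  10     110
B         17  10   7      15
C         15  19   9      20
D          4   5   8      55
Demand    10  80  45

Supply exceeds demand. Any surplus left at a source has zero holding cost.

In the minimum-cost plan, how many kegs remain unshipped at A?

Minimum-cost shipments:
  A to P1: 10 × 8 = 80
  A to P2: 25 × 11 = 275
  A to P3: 10 × 10 = 100
  B to P3: 15 × 7 = 105
  C to P3: 20 × 9 = 180
  D to P2: 55 × 5 = 275
Total cost = 1015.
A ships 45 of its 110, leaving 65.

65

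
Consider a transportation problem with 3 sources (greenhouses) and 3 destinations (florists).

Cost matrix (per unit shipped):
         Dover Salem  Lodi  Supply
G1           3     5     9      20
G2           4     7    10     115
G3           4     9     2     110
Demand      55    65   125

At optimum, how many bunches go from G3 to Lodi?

110

Optimal shipments:
  G1→Salem: 20 × 5 = 100
  G2→Dover: 55 × 4 = 220
  G2→Salem: 45 × 7 = 315
  G2→Lodi: 15 × 10 = 150
  G3→Lodi: 110 × 2 = 220
Total cost = 1005.
So G3→Lodi carries 110 bunches.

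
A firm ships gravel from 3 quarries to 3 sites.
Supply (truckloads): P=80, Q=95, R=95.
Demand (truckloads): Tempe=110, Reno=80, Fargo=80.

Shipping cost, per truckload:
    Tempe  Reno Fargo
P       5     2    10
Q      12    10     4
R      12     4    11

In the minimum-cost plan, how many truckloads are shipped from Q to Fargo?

The minimum-cost plan:
  P to Tempe: 80 × 5 = 400
  Q to Tempe: 15 × 12 = 180
  Q to Fargo: 80 × 4 = 320
  R to Tempe: 15 × 12 = 180
  R to Reno: 80 × 4 = 320
Total cost = 1400.
So Q→Fargo carries 80 truckloads.

80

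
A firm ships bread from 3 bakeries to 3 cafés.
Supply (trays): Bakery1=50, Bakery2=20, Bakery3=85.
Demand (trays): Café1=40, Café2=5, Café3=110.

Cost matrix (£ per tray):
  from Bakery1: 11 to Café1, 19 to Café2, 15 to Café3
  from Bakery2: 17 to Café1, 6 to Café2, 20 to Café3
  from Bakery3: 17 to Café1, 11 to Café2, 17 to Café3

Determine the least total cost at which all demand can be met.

A cheapest plan:
  Bakery1→Café1: 40 × £11 = £440
  Bakery1→Café3: 10 × £15 = £150
  Bakery2→Café2: 5 × £6 = £30
  Bakery2→Café3: 15 × £20 = £300
  Bakery3→Café3: 85 × £17 = £1445
Total = 440 + 150 + 30 + 300 + 1445 = £2365.
(Supply check: Bakery1 ships 50; Bakery2 ships 20; Bakery3 ships 85.)

2365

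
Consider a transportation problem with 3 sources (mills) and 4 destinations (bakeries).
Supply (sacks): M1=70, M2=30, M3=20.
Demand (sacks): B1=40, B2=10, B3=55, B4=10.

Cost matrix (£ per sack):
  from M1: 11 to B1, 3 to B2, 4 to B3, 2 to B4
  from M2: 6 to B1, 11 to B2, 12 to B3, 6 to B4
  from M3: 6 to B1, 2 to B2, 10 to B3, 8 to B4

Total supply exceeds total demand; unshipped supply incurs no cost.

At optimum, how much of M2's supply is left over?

An optimal plan:
  M1–B3: 55 × £4 = £220
  M1–B4: 10 × £2 = £20
  M2–B1: 30 × £6 = £180
  M3–B1: 10 × £6 = £60
  M3–B2: 10 × £2 = £20
Total cost = £500.
M2 ships 30 of its 30, leaving 0.

0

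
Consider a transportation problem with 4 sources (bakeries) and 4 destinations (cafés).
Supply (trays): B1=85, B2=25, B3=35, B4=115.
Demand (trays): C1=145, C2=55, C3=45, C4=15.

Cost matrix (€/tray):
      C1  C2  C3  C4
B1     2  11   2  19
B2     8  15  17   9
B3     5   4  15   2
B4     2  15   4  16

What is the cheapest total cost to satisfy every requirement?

A cheapest plan:
  B1–C1: 30 × €2 = €60
  B1–C2: 10 × €11 = €110
  B1–C3: 45 × €2 = €90
  B2–C2: 10 × €15 = €150
  B2–C4: 15 × €9 = €135
  B3–C2: 35 × €4 = €140
  B4–C1: 115 × €2 = €230
Total = 60 + 110 + 90 + 150 + 135 + 140 + 230 = €915.
(Supply check: B1 ships 85; B2 ships 25; B3 ships 35; B4 ships 115.)

915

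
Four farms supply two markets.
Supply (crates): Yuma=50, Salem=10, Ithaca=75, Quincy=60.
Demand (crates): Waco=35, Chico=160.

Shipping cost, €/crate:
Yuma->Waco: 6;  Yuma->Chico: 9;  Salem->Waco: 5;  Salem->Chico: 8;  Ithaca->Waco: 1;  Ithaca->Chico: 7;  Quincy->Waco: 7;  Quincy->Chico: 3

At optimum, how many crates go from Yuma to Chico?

Optimal shipments:
  Yuma–Chico: 50 crates
  Salem–Chico: 10 crates
  Ithaca–Waco: 35 crates
  Ithaca–Chico: 40 crates
  Quincy–Chico: 60 crates
Total cost = €1025.
So Yuma→Chico carries 50 crates.

50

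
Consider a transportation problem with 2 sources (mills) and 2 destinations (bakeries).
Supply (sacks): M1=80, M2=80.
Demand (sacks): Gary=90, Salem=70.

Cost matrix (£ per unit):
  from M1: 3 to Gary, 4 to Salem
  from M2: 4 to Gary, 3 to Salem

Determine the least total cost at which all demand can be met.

490

One minimum-cost allocation:
  M1–Gary: 80 × £3 = £240
  M2–Gary: 10 × £4 = £40
  M2–Salem: 70 × £3 = £210
Total = 240 + 40 + 210 = £490.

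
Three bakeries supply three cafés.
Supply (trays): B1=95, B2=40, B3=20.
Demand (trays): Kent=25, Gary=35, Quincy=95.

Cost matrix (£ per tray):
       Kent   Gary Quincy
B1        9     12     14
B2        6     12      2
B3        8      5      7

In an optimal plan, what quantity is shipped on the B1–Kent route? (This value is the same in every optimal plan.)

25

Optimal shipments:
  B1 to Kent: 25 trays
  B1 to Gary: 15 trays
  B1 to Quincy: 55 trays
  B2 to Quincy: 40 trays
  B3 to Gary: 20 trays
Total cost = £1355.
So B1→Kent carries 25 trays.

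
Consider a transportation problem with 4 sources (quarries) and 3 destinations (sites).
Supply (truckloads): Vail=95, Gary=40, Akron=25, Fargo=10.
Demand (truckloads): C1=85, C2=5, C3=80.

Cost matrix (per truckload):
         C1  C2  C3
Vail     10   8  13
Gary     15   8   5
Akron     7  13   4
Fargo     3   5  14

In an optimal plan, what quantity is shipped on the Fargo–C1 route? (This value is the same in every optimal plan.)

10

Optimal shipments:
  Vail->C1: 75 × 10 = 750
  Vail->C2: 5 × 8 = 40
  Vail->C3: 15 × 13 = 195
  Gary->C3: 40 × 5 = 200
  Akron->C3: 25 × 4 = 100
  Fargo->C1: 10 × 3 = 30
Total cost = 1315.
So Fargo→C1 carries 10 truckloads.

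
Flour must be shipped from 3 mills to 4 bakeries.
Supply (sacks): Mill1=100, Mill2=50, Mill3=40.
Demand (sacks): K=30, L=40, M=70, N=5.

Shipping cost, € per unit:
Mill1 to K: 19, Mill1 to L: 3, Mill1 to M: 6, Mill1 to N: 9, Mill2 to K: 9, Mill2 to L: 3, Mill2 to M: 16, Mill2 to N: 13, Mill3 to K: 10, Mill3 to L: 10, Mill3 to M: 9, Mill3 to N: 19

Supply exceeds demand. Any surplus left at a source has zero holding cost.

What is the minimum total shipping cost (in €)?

An optimal shipping plan:
  Mill1->L: 20 × €3 = €60
  Mill1->M: 70 × €6 = €420
  Mill1->N: 5 × €9 = €45
  Mill2->K: 30 × €9 = €270
  Mill2->L: 20 × €3 = €60
Total = 60 + 420 + 45 + 270 + 60 = €855.

855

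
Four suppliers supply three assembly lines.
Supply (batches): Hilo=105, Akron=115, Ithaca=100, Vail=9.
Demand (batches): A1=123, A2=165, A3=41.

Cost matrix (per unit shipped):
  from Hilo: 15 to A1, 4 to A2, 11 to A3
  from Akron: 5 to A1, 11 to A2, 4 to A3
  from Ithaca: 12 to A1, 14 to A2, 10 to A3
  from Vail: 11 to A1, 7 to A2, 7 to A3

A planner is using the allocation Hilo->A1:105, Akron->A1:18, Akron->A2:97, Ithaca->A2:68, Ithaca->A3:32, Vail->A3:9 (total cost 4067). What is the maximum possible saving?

1789

Current plan cost = 105·15 + 18·5 + 97·11 + 68·14 + 32·10 + 9·7 = 4067.
Optimal plan:
  Hilo→A2: 105 × 4 = 420
  Akron→A1: 115 × 5 = 575
  Ithaca→A1: 8 × 12 = 96
  Ithaca→A2: 51 × 14 = 714
  Ithaca→A3: 41 × 10 = 410
  Vail→A2: 9 × 7 = 63
Optimal cost = 2278.
Saving = 4067 − 2278 = 1789.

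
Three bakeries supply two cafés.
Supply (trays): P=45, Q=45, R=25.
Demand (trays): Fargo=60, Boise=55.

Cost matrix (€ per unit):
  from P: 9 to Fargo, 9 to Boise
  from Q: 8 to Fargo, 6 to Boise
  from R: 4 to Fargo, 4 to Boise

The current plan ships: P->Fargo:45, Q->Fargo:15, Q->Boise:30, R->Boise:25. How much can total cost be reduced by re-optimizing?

30

Current plan cost = 45·9 + 15·8 + 30·6 + 25·4 = €805.
Optimal plan:
  P->Fargo: 45 × €9 = €405
  Q->Boise: 45 × €6 = €270
  R->Fargo: 15 × €4 = €60
  R->Boise: 10 × €4 = €40
Optimal cost = €775.
Saving = 805 − 775 = €30.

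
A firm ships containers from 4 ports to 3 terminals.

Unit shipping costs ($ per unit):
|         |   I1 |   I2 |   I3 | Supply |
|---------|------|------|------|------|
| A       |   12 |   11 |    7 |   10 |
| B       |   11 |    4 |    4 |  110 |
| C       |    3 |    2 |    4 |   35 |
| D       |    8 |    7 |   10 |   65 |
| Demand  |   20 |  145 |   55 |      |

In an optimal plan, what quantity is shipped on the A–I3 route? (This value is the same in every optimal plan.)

The minimum-cost plan:
  A to I3: 10 × $7 = $70
  B to I2: 65 × $4 = $260
  B to I3: 45 × $4 = $180
  C to I1: 20 × $3 = $60
  C to I2: 15 × $2 = $30
  D to I2: 65 × $7 = $455
Total cost = $1055.
So A→I3 carries 10 TEU.

10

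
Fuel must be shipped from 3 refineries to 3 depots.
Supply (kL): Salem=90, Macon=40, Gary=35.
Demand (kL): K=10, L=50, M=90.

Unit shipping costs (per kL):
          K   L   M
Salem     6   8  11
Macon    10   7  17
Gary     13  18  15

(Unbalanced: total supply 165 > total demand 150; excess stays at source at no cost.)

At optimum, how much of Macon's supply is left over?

0

An optimal plan:
  Salem to K: 10 kL
  Salem to L: 10 kL
  Salem to M: 70 kL
  Macon to L: 40 kL
  Gary to M: 20 kL
Total cost = 1490.
Macon ships 40 of its 40, leaving 0.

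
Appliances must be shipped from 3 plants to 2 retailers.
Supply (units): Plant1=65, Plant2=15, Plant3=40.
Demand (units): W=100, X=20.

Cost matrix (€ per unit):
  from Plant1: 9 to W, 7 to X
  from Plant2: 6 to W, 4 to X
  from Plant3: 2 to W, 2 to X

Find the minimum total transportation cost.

A cheapest plan:
  Plant1–W: 45 × €9 = €405
  Plant1–X: 20 × €7 = €140
  Plant2–W: 15 × €6 = €90
  Plant3–W: 40 × €2 = €80
Total = 405 + 140 + 90 + 80 = €715.

715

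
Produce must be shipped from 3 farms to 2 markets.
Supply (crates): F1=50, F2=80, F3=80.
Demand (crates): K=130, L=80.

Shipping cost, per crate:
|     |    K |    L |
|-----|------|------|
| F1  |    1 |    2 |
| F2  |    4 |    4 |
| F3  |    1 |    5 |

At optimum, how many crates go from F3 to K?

Optimal shipments:
  F1–K: 50 × 1 = 50
  F2–L: 80 × 4 = 320
  F3–K: 80 × 1 = 80
Total cost = 450.
So F3→K carries 80 crates.

80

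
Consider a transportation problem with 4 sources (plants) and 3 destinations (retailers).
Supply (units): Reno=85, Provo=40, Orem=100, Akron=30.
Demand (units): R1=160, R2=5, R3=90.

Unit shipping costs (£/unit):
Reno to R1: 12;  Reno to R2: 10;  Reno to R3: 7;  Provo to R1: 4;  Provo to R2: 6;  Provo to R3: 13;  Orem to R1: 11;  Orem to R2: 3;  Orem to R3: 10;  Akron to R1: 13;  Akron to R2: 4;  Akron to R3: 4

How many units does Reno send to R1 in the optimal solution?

Solving gives:
  Reno→R1: 25 units
  Reno→R3: 60 units
  Provo→R1: 40 units
  Orem→R1: 95 units
  Orem→R2: 5 units
  Akron→R3: 30 units
Total cost = £2060.
So Reno→R1 carries 25 units.

25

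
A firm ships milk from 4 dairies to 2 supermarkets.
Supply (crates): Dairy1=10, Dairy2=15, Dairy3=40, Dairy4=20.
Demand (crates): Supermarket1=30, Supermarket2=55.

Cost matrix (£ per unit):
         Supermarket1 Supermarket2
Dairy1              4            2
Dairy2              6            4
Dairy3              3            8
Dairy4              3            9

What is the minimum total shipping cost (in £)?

An optimal shipping plan:
  Dairy1–Supermarket2: 10 crates
  Dairy2–Supermarket2: 15 crates
  Dairy3–Supermarket1: 10 crates
  Dairy3–Supermarket2: 30 crates
  Dairy4–Supermarket1: 20 crates
Total cost = £410.

410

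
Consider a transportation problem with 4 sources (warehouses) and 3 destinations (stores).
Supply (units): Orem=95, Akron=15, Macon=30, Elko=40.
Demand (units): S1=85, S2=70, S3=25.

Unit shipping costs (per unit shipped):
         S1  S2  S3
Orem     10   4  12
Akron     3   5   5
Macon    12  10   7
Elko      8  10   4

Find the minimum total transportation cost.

One minimum-cost allocation:
  Orem to S1: 25 × 10 = 250
  Orem to S2: 70 × 4 = 280
  Akron to S1: 15 × 3 = 45
  Macon to S1: 5 × 12 = 60
  Macon to S3: 25 × 7 = 175
  Elko to S1: 40 × 8 = 320
Total = 250 + 280 + 45 + 60 + 175 + 320 = 1130.
(Supply check: Orem ships 95; Akron ships 15; Macon ships 30; Elko ships 40.)

1130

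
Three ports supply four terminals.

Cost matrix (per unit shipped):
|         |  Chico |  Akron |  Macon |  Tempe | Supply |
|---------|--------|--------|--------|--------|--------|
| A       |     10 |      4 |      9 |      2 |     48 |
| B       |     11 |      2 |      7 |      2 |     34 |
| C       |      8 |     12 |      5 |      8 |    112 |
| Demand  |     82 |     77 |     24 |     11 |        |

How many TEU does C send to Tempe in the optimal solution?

6

The minimum-cost plan:
  A–Akron: 43 × 4 = 172
  A–Tempe: 5 × 2 = 10
  B–Akron: 34 × 2 = 68
  C–Chico: 82 × 8 = 656
  C–Macon: 24 × 5 = 120
  C–Tempe: 6 × 8 = 48
Total cost = 1074.
So C→Tempe carries 6 TEU.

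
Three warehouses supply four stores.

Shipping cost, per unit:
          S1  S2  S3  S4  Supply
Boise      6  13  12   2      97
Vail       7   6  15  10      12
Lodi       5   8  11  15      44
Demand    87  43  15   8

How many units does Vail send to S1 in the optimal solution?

Solving gives:
  Boise→S1: 74 × 6 = 444
  Boise→S3: 15 × 12 = 180
  Boise→S4: 8 × 2 = 16
  Vail→S2: 12 × 6 = 72
  Lodi→S1: 13 × 5 = 65
  Lodi→S2: 31 × 8 = 248
Total cost = 1025.
The route Vail→S1 is not used.

0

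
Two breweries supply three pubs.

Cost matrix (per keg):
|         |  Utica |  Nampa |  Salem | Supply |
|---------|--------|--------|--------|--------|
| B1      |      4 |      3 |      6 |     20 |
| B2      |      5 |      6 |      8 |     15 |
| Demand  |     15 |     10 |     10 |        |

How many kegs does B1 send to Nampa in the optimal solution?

10

The minimum-cost plan:
  B1 to Nampa: 10 × 3 = 30
  B1 to Salem: 10 × 6 = 60
  B2 to Utica: 15 × 5 = 75
Total cost = 165.
So B1→Nampa carries 10 kegs.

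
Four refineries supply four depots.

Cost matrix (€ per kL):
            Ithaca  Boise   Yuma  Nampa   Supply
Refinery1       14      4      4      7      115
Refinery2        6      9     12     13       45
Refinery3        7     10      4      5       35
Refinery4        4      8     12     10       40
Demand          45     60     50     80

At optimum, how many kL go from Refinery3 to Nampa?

The minimum-cost plan:
  Refinery1→Boise: 60 kL
  Refinery1→Yuma: 50 kL
  Refinery1→Nampa: 5 kL
  Refinery2→Ithaca: 45 kL
  Refinery3→Nampa: 35 kL
  Refinery4→Nampa: 40 kL
Total cost = €1320.
So Refinery3→Nampa carries 35 kL.

35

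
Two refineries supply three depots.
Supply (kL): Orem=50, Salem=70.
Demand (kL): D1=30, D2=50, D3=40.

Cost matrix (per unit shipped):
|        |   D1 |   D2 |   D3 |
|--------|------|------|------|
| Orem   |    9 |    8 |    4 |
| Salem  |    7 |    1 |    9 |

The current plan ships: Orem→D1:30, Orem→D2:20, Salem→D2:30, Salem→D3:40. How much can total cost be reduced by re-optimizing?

Current plan cost = 30·9 + 20·8 + 30·1 + 40·9 = 820.
Optimal plan:
  Orem->D1: 10 × 9 = 90
  Orem->D3: 40 × 4 = 160
  Salem->D1: 20 × 7 = 140
  Salem->D2: 50 × 1 = 50
Optimal cost = 440.
Saving = 820 − 440 = 380.

380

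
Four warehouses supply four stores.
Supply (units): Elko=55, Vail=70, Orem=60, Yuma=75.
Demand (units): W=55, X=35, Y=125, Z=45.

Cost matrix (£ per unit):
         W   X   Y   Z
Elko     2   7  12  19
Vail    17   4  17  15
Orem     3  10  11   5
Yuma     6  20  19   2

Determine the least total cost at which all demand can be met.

2075

One minimum-cost allocation:
  Elko->W: 25 × £2 = £50
  Elko->Y: 30 × £12 = £360
  Vail->X: 35 × £4 = £140
  Vail->Y: 35 × £17 = £595
  Orem->Y: 60 × £11 = £660
  Yuma->W: 30 × £6 = £180
  Yuma->Z: 45 × £2 = £90
Total = 50 + 360 + 140 + 595 + 660 + 180 + 90 = £2075.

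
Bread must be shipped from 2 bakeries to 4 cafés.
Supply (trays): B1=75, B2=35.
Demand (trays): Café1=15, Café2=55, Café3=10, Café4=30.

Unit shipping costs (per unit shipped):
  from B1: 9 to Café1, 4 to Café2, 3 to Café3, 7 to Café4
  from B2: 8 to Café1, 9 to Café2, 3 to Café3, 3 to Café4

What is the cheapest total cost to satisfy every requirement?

470

One minimum-cost allocation:
  B1->Café1: 10 trays
  B1->Café2: 55 trays
  B1->Café3: 10 trays
  B2->Café1: 5 trays
  B2->Café4: 30 trays
Total cost = 470.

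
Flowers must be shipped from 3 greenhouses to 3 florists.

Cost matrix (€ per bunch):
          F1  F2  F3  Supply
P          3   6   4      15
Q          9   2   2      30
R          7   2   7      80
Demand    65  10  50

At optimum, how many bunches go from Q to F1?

0

The minimum-cost plan:
  P to F1: 15 bunches
  Q to F3: 30 bunches
  R to F1: 50 bunches
  R to F2: 10 bunches
  R to F3: 20 bunches
Total cost = €615.
The route Q→F1 is not used.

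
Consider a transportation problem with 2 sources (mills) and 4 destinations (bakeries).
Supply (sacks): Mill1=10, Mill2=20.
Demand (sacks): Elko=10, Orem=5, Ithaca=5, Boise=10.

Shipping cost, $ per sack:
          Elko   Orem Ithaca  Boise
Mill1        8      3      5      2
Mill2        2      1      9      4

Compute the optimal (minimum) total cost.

A cheapest plan:
  Mill1->Ithaca: 5 × $5 = $25
  Mill1->Boise: 5 × $2 = $10
  Mill2->Elko: 10 × $2 = $20
  Mill2->Orem: 5 × $1 = $5
  Mill2->Boise: 5 × $4 = $20
Total = 25 + 10 + 20 + 5 + 20 = $80.

80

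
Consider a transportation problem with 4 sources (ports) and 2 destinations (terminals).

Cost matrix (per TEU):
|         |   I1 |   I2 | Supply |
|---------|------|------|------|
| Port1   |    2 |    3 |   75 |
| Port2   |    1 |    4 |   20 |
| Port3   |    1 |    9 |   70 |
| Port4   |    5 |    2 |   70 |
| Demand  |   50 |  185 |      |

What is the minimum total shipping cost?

675

One minimum-cost allocation:
  Port1->I2: 75 TEU
  Port2->I2: 20 TEU
  Port3->I1: 50 TEU
  Port3->I2: 20 TEU
  Port4->I2: 70 TEU
Total cost = 675.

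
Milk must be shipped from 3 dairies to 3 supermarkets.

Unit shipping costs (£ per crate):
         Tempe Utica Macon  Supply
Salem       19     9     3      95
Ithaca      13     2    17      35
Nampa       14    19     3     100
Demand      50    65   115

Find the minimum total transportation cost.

1385

Optimal allocation:
  Salem–Utica: 30 × £9 = £270
  Salem–Macon: 65 × £3 = £195
  Ithaca–Utica: 35 × £2 = £70
  Nampa–Tempe: 50 × £14 = £700
  Nampa–Macon: 50 × £3 = £150
Total = 270 + 195 + 70 + 700 + 150 = £1385.
(Supply check: Salem ships 95; Ithaca ships 35; Nampa ships 100.)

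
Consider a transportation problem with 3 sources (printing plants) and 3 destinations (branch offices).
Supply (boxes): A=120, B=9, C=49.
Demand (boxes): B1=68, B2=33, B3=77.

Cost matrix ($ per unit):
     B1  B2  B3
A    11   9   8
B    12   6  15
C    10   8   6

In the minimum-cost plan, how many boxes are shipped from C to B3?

The minimum-cost plan:
  A->B1: 68 × $11 = $748
  A->B2: 24 × $9 = $216
  A->B3: 28 × $8 = $224
  B->B2: 9 × $6 = $54
  C->B3: 49 × $6 = $294
Total cost = $1536.
So C→B3 carries 49 boxes.

49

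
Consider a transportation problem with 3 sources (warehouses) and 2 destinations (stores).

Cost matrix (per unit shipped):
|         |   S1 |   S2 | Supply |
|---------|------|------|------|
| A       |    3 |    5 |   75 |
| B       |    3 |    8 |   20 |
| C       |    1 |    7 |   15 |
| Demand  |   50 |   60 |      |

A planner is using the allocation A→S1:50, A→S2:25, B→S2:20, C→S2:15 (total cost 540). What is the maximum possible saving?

120

Current plan cost = 50·3 + 25·5 + 20·8 + 15·7 = 540.
Optimal plan:
  A–S1: 15 × 3 = 45
  A–S2: 60 × 5 = 300
  B–S1: 20 × 3 = 60
  C–S1: 15 × 1 = 15
Optimal cost = 420.
Saving = 540 − 420 = 120.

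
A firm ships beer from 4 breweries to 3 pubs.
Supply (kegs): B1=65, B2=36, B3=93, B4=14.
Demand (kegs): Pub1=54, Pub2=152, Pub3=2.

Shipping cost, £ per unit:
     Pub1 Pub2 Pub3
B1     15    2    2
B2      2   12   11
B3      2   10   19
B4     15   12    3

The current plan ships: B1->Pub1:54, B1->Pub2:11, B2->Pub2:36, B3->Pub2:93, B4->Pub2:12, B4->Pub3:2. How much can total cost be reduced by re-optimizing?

Current plan cost = 54·15 + 11·2 + 36·12 + 93·10 + 12·12 + 2·3 = £2344.
Optimal plan:
  B1→Pub2: 65 × £2 = £130
  B2→Pub1: 36 × £2 = £72
  B3→Pub1: 18 × £2 = £36
  B3→Pub2: 75 × £10 = £750
  B4→Pub2: 12 × £12 = £144
  B4→Pub3: 2 × £3 = £6
Optimal cost = £1138.
Saving = 2344 − 1138 = £1206.

1206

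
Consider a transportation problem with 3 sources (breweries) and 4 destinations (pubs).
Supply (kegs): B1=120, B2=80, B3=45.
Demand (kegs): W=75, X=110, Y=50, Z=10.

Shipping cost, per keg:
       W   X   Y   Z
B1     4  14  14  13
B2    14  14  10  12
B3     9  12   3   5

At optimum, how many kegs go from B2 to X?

65

The minimum-cost plan:
  B1–W: 75 × 4 = 300
  B1–X: 45 × 14 = 630
  B2–X: 65 × 14 = 910
  B2–Y: 5 × 10 = 50
  B2–Z: 10 × 12 = 120
  B3–Y: 45 × 3 = 135
Total cost = 2145.
So B2→X carries 65 kegs.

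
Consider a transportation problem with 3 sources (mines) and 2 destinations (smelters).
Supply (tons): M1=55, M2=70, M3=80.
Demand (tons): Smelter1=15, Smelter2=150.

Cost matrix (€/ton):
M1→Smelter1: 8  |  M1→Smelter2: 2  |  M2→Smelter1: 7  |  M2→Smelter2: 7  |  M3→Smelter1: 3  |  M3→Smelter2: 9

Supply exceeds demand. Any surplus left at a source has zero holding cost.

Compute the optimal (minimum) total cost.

An optimal shipping plan:
  M1–Smelter2: 55 tons
  M2–Smelter2: 70 tons
  M3–Smelter1: 15 tons
  M3–Smelter2: 25 tons
Total cost = €870.
(Supply check: M1 ships 55; M2 ships 70; M3 ships 40.)

870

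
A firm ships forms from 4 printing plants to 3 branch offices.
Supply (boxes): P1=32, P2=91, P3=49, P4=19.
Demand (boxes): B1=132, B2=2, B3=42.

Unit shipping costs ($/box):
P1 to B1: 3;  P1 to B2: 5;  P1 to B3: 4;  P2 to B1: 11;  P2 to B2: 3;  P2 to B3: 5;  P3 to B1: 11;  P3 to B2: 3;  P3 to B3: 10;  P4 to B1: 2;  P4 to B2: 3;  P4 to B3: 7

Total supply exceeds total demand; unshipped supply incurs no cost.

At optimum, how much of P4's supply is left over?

Minimum-cost shipments:
  P1 to B1: 32 × $3 = $96
  P2 to B1: 32 × $11 = $352
  P2 to B2: 2 × $3 = $6
  P2 to B3: 42 × $5 = $210
  P3 to B1: 49 × $11 = $539
  P4 to B1: 19 × $2 = $38
Total cost = $1241.
P4 ships 19 of its 19, leaving 0.

0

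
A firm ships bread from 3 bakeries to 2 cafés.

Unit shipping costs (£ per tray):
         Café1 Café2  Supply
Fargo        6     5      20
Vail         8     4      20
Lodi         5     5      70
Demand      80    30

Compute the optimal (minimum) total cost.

540

Optimal allocation:
  Fargo->Café1: 10 × £6 = £60
  Fargo->Café2: 10 × £5 = £50
  Vail->Café2: 20 × £4 = £80
  Lodi->Café1: 70 × £5 = £350
Total = 60 + 50 + 80 + 350 = £540.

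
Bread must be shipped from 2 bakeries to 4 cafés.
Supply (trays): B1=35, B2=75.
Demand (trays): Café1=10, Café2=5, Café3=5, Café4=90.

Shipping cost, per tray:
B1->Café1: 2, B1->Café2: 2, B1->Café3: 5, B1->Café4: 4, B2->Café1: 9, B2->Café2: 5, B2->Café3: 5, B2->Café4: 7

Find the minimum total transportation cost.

625

One minimum-cost allocation:
  B1->Café1: 10 × 2 = 20
  B1->Café2: 5 × 2 = 10
  B1->Café4: 20 × 4 = 80
  B2->Café3: 5 × 5 = 25
  B2->Café4: 70 × 7 = 490
Total = 20 + 10 + 80 + 25 + 490 = 625.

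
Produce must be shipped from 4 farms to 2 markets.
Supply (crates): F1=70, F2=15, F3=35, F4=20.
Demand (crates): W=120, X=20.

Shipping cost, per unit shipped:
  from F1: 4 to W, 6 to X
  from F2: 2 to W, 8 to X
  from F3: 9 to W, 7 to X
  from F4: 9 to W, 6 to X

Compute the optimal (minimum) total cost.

An optimal shipping plan:
  F1 to W: 70 × 4 = 280
  F2 to W: 15 × 2 = 30
  F3 to W: 35 × 9 = 315
  F4 to X: 20 × 6 = 120
Total = 280 + 30 + 315 + 120 = 745.

745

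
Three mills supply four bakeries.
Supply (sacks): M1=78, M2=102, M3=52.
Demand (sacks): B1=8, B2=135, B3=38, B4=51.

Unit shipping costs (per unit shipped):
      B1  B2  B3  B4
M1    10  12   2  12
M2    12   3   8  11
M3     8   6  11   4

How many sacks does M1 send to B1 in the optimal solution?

Optimal shipments:
  M1→B1: 8 × 10 = 80
  M1→B2: 32 × 12 = 384
  M1→B3: 38 × 2 = 76
  M2→B2: 102 × 3 = 306
  M3→B2: 1 × 6 = 6
  M3→B4: 51 × 4 = 204
Total cost = 1056.
So M1→B1 carries 8 sacks.

8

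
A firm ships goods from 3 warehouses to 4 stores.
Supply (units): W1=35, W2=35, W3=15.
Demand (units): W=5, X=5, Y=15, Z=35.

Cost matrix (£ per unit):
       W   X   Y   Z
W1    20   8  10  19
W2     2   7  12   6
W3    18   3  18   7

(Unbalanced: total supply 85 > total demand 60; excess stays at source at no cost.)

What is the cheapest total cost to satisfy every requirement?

390

Optimal allocation:
  W1–Y: 15 units
  W2–W: 5 units
  W2–Z: 30 units
  W3–X: 5 units
  W3–Z: 5 units
Total cost = £390.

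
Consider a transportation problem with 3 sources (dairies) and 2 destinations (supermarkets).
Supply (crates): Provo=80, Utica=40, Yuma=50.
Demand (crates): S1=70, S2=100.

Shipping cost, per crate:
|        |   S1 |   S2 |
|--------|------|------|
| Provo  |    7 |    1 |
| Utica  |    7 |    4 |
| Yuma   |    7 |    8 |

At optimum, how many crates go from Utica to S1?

The minimum-cost plan:
  Provo→S2: 80 × 1 = 80
  Utica→S1: 20 × 7 = 140
  Utica→S2: 20 × 4 = 80
  Yuma→S1: 50 × 7 = 350
Total cost = 650.
So Utica→S1 carries 20 crates.

20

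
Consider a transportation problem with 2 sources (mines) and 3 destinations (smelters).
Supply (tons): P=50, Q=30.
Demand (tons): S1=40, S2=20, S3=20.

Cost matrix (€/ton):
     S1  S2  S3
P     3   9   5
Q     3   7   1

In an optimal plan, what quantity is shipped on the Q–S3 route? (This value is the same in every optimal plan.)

20

Solving gives:
  P–S1: 40 × €3 = €120
  P–S2: 10 × €9 = €90
  Q–S2: 10 × €7 = €70
  Q–S3: 20 × €1 = €20
Total cost = €300.
So Q→S3 carries 20 tons.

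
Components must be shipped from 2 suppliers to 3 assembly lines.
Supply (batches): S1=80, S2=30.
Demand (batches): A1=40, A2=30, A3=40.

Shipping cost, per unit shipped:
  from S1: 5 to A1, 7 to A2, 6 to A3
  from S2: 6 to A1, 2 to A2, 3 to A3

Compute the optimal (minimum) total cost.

500

One minimum-cost allocation:
  S1→A1: 40 × 5 = 200
  S1→A3: 40 × 6 = 240
  S2→A2: 30 × 2 = 60
Total = 200 + 240 + 60 = 500.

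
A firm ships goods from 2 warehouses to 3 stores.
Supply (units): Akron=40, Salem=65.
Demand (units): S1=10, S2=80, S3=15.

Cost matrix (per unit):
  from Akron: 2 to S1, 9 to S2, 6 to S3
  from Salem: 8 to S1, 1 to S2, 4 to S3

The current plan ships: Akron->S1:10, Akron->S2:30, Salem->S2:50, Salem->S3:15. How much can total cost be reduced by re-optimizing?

Current plan cost = 10·2 + 30·9 + 50·1 + 15·4 = 400.
Optimal plan:
  Akron–S1: 10 × 2 = 20
  Akron–S2: 15 × 9 = 135
  Akron–S3: 15 × 6 = 90
  Salem–S2: 65 × 1 = 65
Optimal cost = 310.
Saving = 400 − 310 = 90.

90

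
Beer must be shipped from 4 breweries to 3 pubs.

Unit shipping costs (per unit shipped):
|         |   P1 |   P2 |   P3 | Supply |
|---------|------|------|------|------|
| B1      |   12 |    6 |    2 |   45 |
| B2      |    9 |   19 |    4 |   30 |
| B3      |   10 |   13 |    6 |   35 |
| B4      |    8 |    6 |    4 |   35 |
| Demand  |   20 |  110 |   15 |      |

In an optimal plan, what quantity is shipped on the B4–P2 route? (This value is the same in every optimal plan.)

35

The minimum-cost plan:
  B1→P2: 45 kegs
  B2→P1: 15 kegs
  B2→P3: 15 kegs
  B3→P1: 5 kegs
  B3→P2: 30 kegs
  B4→P2: 35 kegs
Total cost = 1115.
So B4→P2 carries 35 kegs.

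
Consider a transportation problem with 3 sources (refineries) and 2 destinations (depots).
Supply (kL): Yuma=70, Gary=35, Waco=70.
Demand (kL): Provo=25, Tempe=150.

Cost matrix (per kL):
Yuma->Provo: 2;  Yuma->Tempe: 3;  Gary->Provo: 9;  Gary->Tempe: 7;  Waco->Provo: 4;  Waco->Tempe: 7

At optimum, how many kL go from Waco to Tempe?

Optimal shipments:
  Yuma–Tempe: 70 × 3 = 210
  Gary–Tempe: 35 × 7 = 245
  Waco–Provo: 25 × 4 = 100
  Waco–Tempe: 45 × 7 = 315
Total cost = 870.
So Waco→Tempe carries 45 kL.

45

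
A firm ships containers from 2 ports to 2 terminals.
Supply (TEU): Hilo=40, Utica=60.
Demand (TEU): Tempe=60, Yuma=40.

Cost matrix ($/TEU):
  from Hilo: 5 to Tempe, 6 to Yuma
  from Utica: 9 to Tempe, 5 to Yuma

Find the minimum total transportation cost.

Optimal allocation:
  Hilo→Tempe: 40 × $5 = $200
  Utica→Tempe: 20 × $9 = $180
  Utica→Yuma: 40 × $5 = $200
Total = 200 + 180 + 200 = $580.
(Supply check: Hilo ships 40; Utica ships 60.)

580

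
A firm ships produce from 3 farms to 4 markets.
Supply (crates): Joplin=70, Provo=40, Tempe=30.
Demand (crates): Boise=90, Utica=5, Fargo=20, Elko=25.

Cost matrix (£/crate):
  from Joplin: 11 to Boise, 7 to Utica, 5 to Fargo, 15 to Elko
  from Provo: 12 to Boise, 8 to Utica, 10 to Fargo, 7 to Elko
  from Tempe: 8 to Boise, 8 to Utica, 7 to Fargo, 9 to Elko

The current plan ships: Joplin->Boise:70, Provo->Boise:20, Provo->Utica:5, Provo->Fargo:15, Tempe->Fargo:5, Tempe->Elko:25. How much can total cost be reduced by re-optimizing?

Current plan cost = 70·11 + 20·12 + 5·8 + 15·10 + 5·7 + 25·9 = £1460.
Optimal plan:
  Joplin–Boise: 45 × £11 = £495
  Joplin–Utica: 5 × £7 = £35
  Joplin–Fargo: 20 × £5 = £100
  Provo–Boise: 15 × £12 = £180
  Provo–Elko: 25 × £7 = £175
  Tempe–Boise: 30 × £8 = £240
Optimal cost = £1225.
Saving = 1460 − 1225 = £235.

235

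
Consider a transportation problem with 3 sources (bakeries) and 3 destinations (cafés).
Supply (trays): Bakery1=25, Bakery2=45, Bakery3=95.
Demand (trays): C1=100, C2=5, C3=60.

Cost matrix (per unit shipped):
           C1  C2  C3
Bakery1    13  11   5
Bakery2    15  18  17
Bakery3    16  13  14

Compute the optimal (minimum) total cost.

An optimal shipping plan:
  Bakery1->C3: 25 trays
  Bakery2->C1: 45 trays
  Bakery3->C1: 55 trays
  Bakery3->C2: 5 trays
  Bakery3->C3: 35 trays
Total cost = 2235.

2235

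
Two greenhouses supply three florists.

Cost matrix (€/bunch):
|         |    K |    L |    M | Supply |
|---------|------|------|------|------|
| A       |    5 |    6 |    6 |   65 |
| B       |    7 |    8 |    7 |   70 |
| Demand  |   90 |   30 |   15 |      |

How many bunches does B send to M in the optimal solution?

15

Solving gives:
  A–K: 35 bunches
  A–L: 30 bunches
  B–K: 55 bunches
  B–M: 15 bunches
Total cost = €845.
So B→M carries 15 bunches.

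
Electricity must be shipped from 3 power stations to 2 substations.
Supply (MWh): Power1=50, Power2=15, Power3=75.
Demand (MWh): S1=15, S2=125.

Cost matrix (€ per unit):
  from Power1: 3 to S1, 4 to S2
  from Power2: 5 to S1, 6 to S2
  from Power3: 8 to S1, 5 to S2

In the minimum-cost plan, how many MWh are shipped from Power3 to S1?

Optimal shipments:
  Power1->S1: 15 × €3 = €45
  Power1->S2: 35 × €4 = €140
  Power2->S2: 15 × €6 = €90
  Power3->S2: 75 × €5 = €375
Total cost = €650.
The route Power3→S1 is not used.

0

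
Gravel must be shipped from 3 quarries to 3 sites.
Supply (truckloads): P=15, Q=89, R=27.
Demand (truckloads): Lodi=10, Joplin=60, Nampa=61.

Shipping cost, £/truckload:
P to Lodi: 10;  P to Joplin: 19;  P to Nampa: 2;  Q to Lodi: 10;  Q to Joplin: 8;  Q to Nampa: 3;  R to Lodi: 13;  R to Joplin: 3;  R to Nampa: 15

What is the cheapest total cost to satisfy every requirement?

613

A cheapest plan:
  P->Nampa: 15 × £2 = £30
  Q->Lodi: 10 × £10 = £100
  Q->Joplin: 33 × £8 = £264
  Q->Nampa: 46 × £3 = £138
  R->Joplin: 27 × £3 = £81
Total = 30 + 100 + 264 + 138 + 81 = £613.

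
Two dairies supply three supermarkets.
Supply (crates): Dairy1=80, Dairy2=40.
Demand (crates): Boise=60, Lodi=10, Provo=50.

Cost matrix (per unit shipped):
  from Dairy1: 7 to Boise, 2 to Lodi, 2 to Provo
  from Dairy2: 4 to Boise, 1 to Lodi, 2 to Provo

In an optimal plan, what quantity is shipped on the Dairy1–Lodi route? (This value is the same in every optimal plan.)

Optimal shipments:
  Dairy1–Boise: 20 × 7 = 140
  Dairy1–Lodi: 10 × 2 = 20
  Dairy1–Provo: 50 × 2 = 100
  Dairy2–Boise: 40 × 4 = 160
Total cost = 420.
So Dairy1→Lodi carries 10 crates.

10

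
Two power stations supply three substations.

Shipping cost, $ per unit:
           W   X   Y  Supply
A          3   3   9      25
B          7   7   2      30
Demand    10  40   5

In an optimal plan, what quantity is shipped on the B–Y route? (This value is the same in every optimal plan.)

Optimal shipments:
  A->W: 10 × $3 = $30
  A->X: 15 × $3 = $45
  B->X: 25 × $7 = $175
  B->Y: 5 × $2 = $10
Total cost = $260.
So B→Y carries 5 MWh.

5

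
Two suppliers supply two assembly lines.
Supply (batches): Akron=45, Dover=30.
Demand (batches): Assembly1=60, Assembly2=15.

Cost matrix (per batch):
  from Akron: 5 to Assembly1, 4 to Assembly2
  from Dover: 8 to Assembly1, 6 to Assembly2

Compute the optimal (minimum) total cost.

435

An optimal shipping plan:
  Akron→Assembly1: 45 × 5 = 225
  Dover→Assembly1: 15 × 8 = 120
  Dover→Assembly2: 15 × 6 = 90
Total = 225 + 120 + 90 = 435.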